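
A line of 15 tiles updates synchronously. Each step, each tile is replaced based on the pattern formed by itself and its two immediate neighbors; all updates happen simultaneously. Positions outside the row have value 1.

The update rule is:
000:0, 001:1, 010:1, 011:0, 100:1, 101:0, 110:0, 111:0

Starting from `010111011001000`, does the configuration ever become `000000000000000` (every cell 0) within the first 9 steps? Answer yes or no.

step 1: 010000000111101
step 2: 011000001000000
step 3: 000100011100001
step 4: 101110100010010
step 5: 000000110111110
step 6: 100001000000000
step 7: 010011100000001
step 8: 011100010000010
step 9: 000010111000110
step 9 is 000010111000110, still not uniform 0

no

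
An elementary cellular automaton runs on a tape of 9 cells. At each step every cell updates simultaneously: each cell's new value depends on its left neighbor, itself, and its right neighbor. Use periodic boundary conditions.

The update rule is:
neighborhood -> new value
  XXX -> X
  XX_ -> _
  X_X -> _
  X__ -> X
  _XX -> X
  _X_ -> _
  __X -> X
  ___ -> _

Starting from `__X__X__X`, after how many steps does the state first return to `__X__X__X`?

6

XX_XX_XX_
X__X__X__
_XX_XX_XX
_X__X__X_
X_XX_XX_X
__X__X__X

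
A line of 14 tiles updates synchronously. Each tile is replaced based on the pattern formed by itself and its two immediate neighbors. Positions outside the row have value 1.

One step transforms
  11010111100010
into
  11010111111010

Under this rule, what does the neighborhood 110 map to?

At position 1 the neighborhood is 110; the next row has 1 there.

1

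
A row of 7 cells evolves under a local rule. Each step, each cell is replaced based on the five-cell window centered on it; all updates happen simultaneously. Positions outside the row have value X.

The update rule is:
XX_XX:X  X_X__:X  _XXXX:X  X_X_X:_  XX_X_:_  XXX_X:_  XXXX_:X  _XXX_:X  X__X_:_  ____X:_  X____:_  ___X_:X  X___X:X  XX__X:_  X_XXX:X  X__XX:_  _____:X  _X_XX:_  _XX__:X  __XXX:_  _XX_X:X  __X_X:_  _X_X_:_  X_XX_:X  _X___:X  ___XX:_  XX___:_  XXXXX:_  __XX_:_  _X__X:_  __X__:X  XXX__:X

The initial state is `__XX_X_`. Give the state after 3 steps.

___X___
_XXXXX_
XXX_X_X

XXX_X_X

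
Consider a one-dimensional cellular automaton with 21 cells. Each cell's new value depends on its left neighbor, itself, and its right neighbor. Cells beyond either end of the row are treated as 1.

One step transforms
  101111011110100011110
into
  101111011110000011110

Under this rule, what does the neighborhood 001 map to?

At position 15 the neighborhood is 001; the next row has 0 there.

0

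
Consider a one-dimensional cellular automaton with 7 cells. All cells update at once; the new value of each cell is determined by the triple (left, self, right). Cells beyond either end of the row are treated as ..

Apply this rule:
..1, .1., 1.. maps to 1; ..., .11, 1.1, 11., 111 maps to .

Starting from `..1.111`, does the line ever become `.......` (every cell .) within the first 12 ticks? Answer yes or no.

yes

.11....
1..1...
11111..
.....1.
....111
...1...
..111..
.1...1.
111.111
.......
all cells are . at tick 10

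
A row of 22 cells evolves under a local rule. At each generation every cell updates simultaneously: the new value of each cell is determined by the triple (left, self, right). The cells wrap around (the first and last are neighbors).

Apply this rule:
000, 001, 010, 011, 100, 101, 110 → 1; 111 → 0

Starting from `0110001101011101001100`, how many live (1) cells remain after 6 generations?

3

1111111111110111111111
0000000000011100000000
1111111111110111111111  (repeats generation 1; period 2)
generation 6: 0000000000011100000000
count of 1: 3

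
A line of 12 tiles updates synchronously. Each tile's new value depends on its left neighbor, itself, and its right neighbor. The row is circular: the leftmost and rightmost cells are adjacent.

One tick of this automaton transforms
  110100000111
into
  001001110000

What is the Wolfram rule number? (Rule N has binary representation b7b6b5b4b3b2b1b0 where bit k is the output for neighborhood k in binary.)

33

position 0: 111 → 0  (bit 7 = 0)
position 1: 110 → 0  (bit 6 = 0)
position 2: 101 → 1  (bit 5 = 1)
position 4: 100 → 0  (bit 4 = 0)
position 9: 011 → 0  (bit 3 = 0)
position 3: 010 → 0  (bit 2 = 0)
position 8: 001 → 0  (bit 1 = 0)
position 5: 000 → 1  (bit 0 = 1)
bits b7..b0 = 00100001 = 33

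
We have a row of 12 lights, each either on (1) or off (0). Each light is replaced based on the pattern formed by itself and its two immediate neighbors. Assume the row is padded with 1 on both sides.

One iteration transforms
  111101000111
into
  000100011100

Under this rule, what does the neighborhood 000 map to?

At position 7 the neighborhood is 000; the next row has 1 there.

1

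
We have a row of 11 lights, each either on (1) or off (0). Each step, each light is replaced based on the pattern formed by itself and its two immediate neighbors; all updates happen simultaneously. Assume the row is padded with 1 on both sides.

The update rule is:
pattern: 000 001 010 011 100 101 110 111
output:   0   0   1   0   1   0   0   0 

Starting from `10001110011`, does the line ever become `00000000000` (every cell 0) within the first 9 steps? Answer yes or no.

no

01000001000
01100001100
00010000010
10011000010
01000100010
01100110010
00010001010
10011001010
01000101010
step 9 is 01000101010, still not uniform 0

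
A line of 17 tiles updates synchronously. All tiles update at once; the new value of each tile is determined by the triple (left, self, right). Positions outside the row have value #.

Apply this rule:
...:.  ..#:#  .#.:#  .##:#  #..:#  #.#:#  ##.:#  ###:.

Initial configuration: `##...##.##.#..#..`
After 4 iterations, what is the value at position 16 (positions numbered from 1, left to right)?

#

.##.#############
#####............
....##..........#
#..####........##
position 16 holds #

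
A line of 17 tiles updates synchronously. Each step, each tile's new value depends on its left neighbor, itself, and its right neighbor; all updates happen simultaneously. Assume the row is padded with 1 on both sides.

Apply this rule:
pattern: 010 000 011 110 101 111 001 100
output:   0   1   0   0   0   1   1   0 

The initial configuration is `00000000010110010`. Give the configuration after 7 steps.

01111111100000100
00111111001111001
01011110010110010
00001100100000100
01110001001111001
00100110010110010
01001000100000100

01001000100000100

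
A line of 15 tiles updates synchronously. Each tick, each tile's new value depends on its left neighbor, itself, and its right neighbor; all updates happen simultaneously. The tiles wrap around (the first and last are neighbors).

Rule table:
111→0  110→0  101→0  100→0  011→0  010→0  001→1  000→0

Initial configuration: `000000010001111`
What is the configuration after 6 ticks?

000000100010000
000001000100000
000010001000000
000100010000000
001000100000000
010001000000000

010001000000000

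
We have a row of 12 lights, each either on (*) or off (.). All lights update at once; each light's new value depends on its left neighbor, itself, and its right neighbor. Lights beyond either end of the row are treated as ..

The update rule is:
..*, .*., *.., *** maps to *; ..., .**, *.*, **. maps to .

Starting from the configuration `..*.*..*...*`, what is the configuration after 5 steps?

.**.*****.**
*....***....
**..*.*.*...
..***.*.**..
.*.*..*...*.

.*.*..*...*.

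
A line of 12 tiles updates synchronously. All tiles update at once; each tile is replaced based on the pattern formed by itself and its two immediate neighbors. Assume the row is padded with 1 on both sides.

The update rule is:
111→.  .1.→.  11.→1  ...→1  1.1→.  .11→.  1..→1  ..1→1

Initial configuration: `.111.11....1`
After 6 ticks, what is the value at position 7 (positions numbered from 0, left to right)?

.

...1..11111.
111.11....1.
..1..11111..
11.11....111
.1..11111...
..11....1111
position 7 holds .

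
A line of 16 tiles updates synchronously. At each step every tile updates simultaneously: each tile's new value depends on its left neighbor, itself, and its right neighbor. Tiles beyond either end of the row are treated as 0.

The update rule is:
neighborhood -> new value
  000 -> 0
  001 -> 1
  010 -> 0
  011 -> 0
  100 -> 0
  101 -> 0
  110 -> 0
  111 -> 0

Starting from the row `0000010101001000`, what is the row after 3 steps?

step 1: 0000100000010000
step 2: 0001000000100000
step 3: 0010000001000000

0010000001000000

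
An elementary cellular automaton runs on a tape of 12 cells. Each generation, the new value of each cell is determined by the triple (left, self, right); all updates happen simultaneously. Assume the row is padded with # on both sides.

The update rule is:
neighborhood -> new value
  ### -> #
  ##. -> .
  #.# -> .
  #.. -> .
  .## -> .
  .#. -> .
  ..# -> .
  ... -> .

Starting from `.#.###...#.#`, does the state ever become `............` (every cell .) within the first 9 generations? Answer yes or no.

....#.......
............
all cells are . at generation 2

yes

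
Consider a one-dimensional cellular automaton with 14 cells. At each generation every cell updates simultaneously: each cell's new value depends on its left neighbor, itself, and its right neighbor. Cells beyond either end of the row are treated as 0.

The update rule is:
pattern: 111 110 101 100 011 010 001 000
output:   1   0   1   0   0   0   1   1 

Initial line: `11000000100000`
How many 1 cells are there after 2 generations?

generation 1: 00011111001111
generation 2: 11101110010110
count of 1: 9

9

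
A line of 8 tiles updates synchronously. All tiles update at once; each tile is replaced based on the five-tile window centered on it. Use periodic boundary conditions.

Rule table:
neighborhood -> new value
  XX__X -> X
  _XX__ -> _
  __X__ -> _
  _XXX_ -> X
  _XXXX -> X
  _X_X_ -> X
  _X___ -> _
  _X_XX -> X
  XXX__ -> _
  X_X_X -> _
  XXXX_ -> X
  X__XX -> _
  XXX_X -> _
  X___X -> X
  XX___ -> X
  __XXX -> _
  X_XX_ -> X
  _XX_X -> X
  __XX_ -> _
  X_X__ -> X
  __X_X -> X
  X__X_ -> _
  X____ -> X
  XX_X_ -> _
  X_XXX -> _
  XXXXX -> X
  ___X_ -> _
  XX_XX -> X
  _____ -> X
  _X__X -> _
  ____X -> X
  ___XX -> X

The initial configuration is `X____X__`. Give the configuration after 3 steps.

X_X__XXX

__XX____
XX__XXXX
X_X__XXX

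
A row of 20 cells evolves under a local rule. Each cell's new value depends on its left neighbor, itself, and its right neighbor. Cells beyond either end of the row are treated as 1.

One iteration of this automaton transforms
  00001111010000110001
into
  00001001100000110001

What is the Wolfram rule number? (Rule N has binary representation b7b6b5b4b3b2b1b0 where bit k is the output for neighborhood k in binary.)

104

position 5: 111 → 0  (bit 7 = 0)
position 7: 110 → 1  (bit 6 = 1)
position 8: 101 → 1  (bit 5 = 1)
position 0: 100 → 0  (bit 4 = 0)
position 4: 011 → 1  (bit 3 = 1)
position 9: 010 → 0  (bit 2 = 0)
position 3: 001 → 0  (bit 1 = 0)
position 1: 000 → 0  (bit 0 = 0)
bits b7..b0 = 01101000 = 104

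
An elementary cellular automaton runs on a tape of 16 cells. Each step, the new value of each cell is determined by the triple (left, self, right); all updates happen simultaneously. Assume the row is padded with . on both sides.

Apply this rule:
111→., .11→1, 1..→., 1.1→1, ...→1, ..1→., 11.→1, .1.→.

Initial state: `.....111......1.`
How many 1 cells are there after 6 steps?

1111.1.1.1111...
1..11.1.11..1.11
...111.111...111
11.1.111.1.1.1.1
111.11.11.1.1.1.
1.11111111.1.1..
count of 1: 11

11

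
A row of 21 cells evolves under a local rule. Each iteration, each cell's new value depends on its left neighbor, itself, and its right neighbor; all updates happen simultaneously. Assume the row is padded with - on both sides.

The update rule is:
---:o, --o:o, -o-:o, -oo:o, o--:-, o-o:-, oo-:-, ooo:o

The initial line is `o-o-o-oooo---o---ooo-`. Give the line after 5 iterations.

o-o-o-o-oo--ooo--oo--

iteration 1: o-o-o-ooo--ooo-oooo--
iteration 2: o-o-o-oo--ooo--ooo--o
iteration 3: o-o-o-o--ooo--ooo--oo
iteration 4: o-o-o-o-ooo--ooo--oo-
iteration 5: o-o-o-o-oo--ooo--oo--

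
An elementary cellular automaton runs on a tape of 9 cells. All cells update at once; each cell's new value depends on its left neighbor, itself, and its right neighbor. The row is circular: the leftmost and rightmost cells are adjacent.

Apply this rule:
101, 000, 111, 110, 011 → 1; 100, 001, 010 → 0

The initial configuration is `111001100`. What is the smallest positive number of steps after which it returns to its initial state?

1

111001100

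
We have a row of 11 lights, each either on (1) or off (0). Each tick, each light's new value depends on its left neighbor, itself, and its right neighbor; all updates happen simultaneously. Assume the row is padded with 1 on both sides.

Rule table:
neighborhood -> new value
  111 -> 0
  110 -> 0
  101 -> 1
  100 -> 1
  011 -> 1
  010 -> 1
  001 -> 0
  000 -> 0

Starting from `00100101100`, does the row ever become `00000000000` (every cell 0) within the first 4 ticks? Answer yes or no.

no

10110111010
01101100111
11011010100
00110111110
tick 4 is 00110111110, still not uniform 0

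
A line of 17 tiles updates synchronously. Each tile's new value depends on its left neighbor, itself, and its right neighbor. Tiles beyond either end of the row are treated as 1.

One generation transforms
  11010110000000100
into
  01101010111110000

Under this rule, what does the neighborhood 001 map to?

At position 13 the neighborhood is 001; the next row has 0 there.

0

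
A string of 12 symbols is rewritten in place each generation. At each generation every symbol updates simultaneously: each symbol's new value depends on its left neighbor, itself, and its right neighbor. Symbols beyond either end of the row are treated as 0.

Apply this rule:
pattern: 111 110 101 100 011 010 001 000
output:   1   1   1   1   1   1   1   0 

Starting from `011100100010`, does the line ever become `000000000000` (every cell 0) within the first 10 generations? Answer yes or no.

111111110111
111111111111
111111111111  (fixed point — unchanged through generation 10)
generation 10 is 111111111111, still not uniform 0

no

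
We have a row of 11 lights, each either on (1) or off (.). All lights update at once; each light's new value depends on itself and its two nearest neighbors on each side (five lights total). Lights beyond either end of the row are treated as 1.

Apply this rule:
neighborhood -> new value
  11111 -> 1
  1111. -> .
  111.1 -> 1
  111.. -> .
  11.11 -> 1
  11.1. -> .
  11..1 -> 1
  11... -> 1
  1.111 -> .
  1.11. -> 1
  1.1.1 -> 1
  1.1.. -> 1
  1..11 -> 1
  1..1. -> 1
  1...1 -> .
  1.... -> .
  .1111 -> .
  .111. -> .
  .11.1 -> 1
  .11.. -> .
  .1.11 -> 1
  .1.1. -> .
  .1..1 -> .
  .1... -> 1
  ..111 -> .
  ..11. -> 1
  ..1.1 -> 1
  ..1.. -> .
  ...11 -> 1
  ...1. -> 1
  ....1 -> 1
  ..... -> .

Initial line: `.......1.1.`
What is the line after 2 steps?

step 1: 1....111.11
step 2: .1.11..11..

.1.11..11..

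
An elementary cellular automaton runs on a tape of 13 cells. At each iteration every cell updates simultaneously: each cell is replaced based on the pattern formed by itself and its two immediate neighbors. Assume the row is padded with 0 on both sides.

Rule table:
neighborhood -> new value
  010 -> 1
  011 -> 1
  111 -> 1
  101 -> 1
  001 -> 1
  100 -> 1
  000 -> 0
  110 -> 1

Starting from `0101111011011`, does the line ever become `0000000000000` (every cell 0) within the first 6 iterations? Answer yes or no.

1111111111111
1111111111111  (fixed point — unchanged through iteration 6)
iteration 6 is 1111111111111, still not uniform 0

no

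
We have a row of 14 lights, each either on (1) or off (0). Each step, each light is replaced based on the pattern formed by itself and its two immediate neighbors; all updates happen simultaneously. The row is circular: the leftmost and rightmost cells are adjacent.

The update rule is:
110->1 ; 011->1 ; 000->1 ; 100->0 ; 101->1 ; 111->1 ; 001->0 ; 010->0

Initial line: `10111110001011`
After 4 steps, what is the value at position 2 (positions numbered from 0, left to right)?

1

11111110100111
11111111000111
11111111010111
11111111101111
position 2 holds 1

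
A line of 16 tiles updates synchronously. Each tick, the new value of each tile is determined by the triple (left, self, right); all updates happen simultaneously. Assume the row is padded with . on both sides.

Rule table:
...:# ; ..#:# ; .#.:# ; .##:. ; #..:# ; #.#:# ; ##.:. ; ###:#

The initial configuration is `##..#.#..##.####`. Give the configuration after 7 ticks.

#######.#.#.##.#

..#######..#.##.
##.#####.####..#
..#.###.#.##.###
####.#.###..#.#.
.##.###.#.######
#..#.#.###.####.
#######.#.#.##.#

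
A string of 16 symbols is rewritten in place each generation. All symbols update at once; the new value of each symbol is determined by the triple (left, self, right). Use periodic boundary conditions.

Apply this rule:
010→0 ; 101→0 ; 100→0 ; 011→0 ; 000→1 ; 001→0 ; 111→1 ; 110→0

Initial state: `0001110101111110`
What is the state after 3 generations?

1111100100000011

1100100000111100
0000001110011000
1111100100000011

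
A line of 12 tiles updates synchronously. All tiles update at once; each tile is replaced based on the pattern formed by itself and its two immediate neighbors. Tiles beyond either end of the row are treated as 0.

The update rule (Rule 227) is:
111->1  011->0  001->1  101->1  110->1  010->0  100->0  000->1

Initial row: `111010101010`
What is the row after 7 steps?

010101010100

011101010100
101110101001
010111010010
101011100100
010101101001
101010110010
010101010100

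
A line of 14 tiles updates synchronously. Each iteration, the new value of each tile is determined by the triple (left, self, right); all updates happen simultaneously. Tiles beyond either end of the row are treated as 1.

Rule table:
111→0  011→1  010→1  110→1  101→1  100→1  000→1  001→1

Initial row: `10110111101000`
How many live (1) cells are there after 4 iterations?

iteration 1: 11111100111111
iteration 2: 00000111100000
iteration 3: 11111100111111  (repeats iteration 1; period 2)
iteration 4: 00000111100000
count of 1: 4

4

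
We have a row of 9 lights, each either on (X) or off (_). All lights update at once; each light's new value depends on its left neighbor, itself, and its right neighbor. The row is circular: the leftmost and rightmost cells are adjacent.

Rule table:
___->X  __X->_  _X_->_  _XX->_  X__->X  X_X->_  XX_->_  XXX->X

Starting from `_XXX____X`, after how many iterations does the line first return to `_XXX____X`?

__X_XXX__
X____X_XX
_XXX____X

3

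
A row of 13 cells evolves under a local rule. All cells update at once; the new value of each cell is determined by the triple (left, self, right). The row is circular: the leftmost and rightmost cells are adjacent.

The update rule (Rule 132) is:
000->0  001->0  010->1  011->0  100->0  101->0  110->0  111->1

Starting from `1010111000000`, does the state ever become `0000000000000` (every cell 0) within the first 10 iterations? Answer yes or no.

1010010000000
1010010000000  (fixed point — unchanged through iteration 10)
iteration 10 is 1010010000000, still not uniform 0

no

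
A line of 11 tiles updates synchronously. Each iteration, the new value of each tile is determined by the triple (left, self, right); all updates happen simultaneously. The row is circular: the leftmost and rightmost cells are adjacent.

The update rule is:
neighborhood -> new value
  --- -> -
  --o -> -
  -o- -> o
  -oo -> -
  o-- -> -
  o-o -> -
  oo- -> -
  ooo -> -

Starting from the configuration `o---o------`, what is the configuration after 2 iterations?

o---o------

o---o------  (fixed point — unchanged through iteration 2)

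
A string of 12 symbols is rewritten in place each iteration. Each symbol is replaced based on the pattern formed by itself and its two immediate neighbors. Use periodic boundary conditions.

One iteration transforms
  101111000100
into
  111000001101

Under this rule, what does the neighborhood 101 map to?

1

At position 1 the neighborhood is 101; the next row has 1 there.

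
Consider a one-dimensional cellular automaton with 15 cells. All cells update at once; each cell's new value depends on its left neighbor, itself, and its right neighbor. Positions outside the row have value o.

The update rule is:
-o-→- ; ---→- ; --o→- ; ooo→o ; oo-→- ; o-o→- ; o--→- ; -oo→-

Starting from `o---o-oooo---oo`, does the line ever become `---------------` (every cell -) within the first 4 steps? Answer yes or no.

yes

-------oo-----o
---------------
all cells are - at step 2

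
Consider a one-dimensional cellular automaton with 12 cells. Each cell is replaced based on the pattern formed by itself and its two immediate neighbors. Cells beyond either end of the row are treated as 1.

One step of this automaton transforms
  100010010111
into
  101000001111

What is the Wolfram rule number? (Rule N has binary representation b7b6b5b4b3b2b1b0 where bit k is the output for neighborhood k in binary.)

position 10: 111 → 1  (bit 7 = 1)
position 0: 110 → 1  (bit 6 = 1)
position 8: 101 → 1  (bit 5 = 1)
position 1: 100 → 0  (bit 4 = 0)
position 9: 011 → 1  (bit 3 = 1)
position 4: 010 → 0  (bit 2 = 0)
position 3: 001 → 0  (bit 1 = 0)
position 2: 000 → 1  (bit 0 = 1)
bits b7..b0 = 11101001 = 233

233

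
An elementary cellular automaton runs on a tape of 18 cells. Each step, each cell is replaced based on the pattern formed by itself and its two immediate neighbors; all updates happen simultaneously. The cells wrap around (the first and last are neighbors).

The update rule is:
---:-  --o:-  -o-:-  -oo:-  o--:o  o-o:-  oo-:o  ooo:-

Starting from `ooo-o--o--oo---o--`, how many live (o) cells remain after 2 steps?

6

step 1: --o--o--o--oo---o-
step 2: ---o--o--o--oo---o
count of o: 6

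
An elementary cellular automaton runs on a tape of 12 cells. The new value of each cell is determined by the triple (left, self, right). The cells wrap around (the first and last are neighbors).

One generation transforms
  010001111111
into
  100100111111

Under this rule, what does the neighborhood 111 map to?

1

At position 6 the neighborhood is 111; the next row has 1 there.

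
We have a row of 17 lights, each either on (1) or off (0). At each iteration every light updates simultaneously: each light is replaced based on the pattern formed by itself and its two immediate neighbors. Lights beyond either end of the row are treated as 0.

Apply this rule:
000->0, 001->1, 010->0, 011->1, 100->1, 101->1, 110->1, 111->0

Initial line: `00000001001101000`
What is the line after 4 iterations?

00010110011100110

iteration 1: 00000010111110100
iteration 2: 00000101100011010
iteration 3: 00001011110111101
iteration 4: 00010110011100110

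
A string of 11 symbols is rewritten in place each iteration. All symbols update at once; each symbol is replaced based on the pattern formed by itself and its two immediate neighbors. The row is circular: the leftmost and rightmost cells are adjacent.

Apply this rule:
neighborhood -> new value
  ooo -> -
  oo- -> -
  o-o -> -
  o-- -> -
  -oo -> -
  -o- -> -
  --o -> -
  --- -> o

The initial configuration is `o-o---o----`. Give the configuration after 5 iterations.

----o---oo-

iteration 1: ----o---oo-
iteration 2: ooo---o----
iteration 3: ----o---oo-  (repeats iteration 1; period 2)
iteration 5: ----o---oo-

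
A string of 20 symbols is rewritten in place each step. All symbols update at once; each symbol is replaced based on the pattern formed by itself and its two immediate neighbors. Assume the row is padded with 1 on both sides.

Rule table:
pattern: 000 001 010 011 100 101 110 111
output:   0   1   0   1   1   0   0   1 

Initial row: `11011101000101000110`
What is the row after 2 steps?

01110101000101001011

10011000101000101100
01110101000101001011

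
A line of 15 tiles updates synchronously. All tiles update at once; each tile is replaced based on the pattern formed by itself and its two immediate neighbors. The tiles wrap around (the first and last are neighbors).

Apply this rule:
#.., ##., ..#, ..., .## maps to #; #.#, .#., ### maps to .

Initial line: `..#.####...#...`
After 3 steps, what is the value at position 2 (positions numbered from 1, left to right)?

#

##..#..####.###
.###.###..#.#..
##.#.#.###...##
position 2 holds #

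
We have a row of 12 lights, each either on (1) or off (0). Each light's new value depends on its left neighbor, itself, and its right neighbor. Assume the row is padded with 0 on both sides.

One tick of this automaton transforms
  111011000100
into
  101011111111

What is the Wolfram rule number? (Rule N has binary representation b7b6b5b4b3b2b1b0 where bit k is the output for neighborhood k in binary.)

95

position 1: 111 → 0  (bit 7 = 0)
position 2: 110 → 1  (bit 6 = 1)
position 3: 101 → 0  (bit 5 = 0)
position 6: 100 → 1  (bit 4 = 1)
position 0: 011 → 1  (bit 3 = 1)
position 9: 010 → 1  (bit 2 = 1)
position 8: 001 → 1  (bit 1 = 1)
position 7: 000 → 1  (bit 0 = 1)
bits b7..b0 = 01011111 = 95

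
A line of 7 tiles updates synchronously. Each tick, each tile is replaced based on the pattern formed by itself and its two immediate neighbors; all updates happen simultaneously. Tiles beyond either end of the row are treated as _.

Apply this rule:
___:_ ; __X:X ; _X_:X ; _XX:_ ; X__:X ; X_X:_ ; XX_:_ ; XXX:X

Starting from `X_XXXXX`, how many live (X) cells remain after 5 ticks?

X__XXX_
XXX_X_X
_X__X_X
XXXXX_X
_XXX__X
count of X: 4

4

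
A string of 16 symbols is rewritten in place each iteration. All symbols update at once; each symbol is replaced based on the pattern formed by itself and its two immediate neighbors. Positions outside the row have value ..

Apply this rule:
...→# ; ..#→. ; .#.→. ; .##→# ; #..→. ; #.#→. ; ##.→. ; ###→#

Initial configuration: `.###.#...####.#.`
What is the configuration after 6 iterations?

.##....#.###....
.#..##...##..###
....#..#.#...##.
###........#.#..
##..######.....#
#...#####..###..

#...#####..###..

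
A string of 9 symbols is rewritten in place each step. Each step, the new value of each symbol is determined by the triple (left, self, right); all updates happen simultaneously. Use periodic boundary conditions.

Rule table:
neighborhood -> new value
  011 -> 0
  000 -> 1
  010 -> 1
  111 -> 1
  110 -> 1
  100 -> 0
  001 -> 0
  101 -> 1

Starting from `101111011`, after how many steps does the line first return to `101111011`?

step 1: 110111101
step 2: 111011110
step 3: 011101111
step 4: 101110111
step 5: 110111011
step 6: 111011101
step 7: 111101110
step 8: 011110111
step 9: 101111011

9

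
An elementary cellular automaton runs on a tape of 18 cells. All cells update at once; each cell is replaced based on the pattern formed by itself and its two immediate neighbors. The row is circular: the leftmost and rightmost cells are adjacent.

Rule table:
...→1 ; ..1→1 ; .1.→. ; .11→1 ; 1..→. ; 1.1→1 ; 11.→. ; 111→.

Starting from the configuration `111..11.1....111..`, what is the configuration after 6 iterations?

.11..11..11..11...

1...11.1..1111...1
..111.1..11....111
.11..1..11..1111..
11..1..11..11....1
...1..11..11..1111
.11..11..11..11...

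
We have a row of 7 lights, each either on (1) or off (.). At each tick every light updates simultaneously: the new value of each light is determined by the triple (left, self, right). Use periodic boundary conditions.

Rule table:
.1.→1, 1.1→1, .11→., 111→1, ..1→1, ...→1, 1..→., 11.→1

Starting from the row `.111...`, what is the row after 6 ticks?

11.111.

1.11.11
11.11.1
111.11.
.111.11
1.111.1
11.111.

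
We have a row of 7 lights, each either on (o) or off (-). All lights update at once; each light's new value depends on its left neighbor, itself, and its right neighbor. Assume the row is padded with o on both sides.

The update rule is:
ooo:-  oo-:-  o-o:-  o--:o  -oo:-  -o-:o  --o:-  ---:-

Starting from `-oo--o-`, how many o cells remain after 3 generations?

3

---o-o-
o--o-o-
-o-o-o-
count of o: 3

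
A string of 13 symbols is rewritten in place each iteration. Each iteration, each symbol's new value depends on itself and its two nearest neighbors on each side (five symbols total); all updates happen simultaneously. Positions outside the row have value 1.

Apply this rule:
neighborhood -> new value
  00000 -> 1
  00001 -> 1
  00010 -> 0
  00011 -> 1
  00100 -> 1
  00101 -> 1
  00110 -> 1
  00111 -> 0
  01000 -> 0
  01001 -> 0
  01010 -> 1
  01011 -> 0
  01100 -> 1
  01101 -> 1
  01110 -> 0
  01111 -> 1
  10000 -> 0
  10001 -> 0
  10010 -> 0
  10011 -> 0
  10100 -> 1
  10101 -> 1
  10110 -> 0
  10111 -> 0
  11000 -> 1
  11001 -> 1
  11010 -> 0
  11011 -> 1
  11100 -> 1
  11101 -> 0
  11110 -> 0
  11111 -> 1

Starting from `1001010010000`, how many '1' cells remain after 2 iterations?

5

iteration 1: 1101110010011
iteration 2: 0010011010001
count of 1: 5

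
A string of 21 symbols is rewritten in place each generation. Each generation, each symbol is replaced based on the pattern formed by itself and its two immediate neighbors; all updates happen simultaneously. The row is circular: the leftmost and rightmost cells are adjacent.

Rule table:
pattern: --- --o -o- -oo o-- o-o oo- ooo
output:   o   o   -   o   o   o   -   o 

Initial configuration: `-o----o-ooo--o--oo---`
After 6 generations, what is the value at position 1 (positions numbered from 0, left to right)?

-

generation 1: o-oooo-ooo-oo-ooo-ooo
generation 2: -oooo-ooo-oo-ooo-oooo
generation 3: oooo-ooo-oo-ooo-oooo-
generation 4: ooo-ooo-oo-ooo-oooo-o
generation 5: oo-ooo-oo-ooo-oooo-oo
generation 6: o-ooo-oo-ooo-oooo-ooo
position 1 holds -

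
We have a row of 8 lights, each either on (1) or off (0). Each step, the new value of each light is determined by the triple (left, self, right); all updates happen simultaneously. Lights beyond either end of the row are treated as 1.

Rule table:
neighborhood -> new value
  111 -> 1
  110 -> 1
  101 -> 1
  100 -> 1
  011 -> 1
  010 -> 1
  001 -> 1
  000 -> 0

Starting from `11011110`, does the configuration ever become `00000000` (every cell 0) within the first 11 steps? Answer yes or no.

11111111
11111111  (fixed point — unchanged through step 11)
step 11 is 11111111, still not uniform 0

no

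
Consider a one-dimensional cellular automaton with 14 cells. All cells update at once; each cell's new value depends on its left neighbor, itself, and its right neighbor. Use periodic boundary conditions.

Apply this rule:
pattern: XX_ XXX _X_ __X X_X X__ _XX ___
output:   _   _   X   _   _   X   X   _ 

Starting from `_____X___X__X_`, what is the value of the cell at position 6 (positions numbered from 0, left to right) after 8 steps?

_

_____XX__XX_XX
X____X_X_X__X_
XX___X_X_XX_X_
X_X__X_X_X__X_
X_XX_X_X_XX_X_
X_X__X_X_X__X_  (repeats step 4; period 2)
step 8: X_X__X_X_X__X_
position 6 holds _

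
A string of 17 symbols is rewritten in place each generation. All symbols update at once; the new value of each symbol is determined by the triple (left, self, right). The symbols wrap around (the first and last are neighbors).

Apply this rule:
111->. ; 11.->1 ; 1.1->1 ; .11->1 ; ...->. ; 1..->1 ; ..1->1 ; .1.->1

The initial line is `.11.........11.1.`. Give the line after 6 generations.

1.............111

1111.......111111
...11.....11.....
..1111...1111....
.11..11.11..11...
111111111111111..
1.............111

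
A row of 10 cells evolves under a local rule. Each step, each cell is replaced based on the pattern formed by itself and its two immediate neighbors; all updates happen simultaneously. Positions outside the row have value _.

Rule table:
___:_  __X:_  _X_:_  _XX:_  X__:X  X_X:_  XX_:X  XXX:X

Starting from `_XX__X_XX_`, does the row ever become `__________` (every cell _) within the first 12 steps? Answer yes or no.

yes

__XX____XX
___XX____X
____XX____
_____XX___
______XX__
_______XX_
________XX
_________X
__________
all cells are _ at step 9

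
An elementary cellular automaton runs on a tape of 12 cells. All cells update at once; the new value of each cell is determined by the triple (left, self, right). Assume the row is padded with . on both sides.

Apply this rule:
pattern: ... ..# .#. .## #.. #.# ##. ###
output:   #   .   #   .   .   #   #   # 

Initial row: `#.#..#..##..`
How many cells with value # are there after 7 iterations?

iteration 1: ###..#...#.#
iteration 2: .##..#.#.###
iteration 3: ..#..####.##
iteration 4: #.#...####.#
iteration 5: ###.#..#####
iteration 6: .####...####
iteration 7: ..###.#..###
count of #: 7

7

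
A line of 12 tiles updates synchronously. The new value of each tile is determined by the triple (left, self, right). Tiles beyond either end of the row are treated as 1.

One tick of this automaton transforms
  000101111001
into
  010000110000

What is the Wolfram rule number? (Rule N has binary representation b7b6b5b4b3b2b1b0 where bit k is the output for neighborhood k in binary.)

position 6: 111 → 1  (bit 7 = 1)
position 8: 110 → 0  (bit 6 = 0)
position 4: 101 → 0  (bit 5 = 0)
position 0: 100 → 0  (bit 4 = 0)
position 5: 011 → 0  (bit 3 = 0)
position 3: 010 → 0  (bit 2 = 0)
position 2: 001 → 0  (bit 1 = 0)
position 1: 000 → 1  (bit 0 = 1)
bits b7..b0 = 10000001 = 129

129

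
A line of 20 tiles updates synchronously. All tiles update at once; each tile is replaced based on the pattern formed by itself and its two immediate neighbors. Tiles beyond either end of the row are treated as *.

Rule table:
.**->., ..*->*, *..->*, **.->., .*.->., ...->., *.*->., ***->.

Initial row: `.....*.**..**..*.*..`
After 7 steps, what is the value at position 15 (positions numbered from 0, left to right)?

.

step 1: *...*....**..**...**
step 2: .*.*.*..*..**..*.*..
step 3: ......**.**..**...**
step 4: *....*.....**..*.*..
step 5: .*..*.*...*..**...**
step 6: ..**...*.*.**..*.*..
step 7: **..*.*......**...**
position 15 holds .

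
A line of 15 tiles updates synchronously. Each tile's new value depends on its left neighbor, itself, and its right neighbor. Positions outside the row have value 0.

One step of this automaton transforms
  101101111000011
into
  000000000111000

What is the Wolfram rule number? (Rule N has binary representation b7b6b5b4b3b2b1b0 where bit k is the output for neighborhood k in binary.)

17

position 6: 111 → 0  (bit 7 = 0)
position 3: 110 → 0  (bit 6 = 0)
position 1: 101 → 0  (bit 5 = 0)
position 9: 100 → 1  (bit 4 = 1)
position 2: 011 → 0  (bit 3 = 0)
position 0: 010 → 0  (bit 2 = 0)
position 12: 001 → 0  (bit 1 = 0)
position 10: 000 → 1  (bit 0 = 1)
bits b7..b0 = 00010001 = 17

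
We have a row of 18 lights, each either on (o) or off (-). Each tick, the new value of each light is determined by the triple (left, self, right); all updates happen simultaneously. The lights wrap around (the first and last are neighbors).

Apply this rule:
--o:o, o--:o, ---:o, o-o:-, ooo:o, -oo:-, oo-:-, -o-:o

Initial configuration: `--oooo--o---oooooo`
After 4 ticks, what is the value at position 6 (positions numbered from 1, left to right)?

o

tick 1: oo-oo-oooooo-oooo-
tick 2: -------oooo---oo--
tick 3: ooooooo-oo-ooo--oo
tick 4: oooooo------o-oo-o
position 6 holds o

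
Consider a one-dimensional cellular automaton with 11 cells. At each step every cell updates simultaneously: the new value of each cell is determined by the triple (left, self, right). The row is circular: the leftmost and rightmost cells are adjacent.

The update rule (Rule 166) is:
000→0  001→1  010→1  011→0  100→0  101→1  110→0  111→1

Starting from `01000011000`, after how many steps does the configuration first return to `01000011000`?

11000100000
00001100001
00010000011
00110000100
01000001100
11000010000
00000110001
00001000011
00011000100
00100001100
01100010000
10000110000
10001000001
00011000010
00100000110
01100001000
10000011000
10000100001
00001100010
00010000110
00110001000
01000011000

22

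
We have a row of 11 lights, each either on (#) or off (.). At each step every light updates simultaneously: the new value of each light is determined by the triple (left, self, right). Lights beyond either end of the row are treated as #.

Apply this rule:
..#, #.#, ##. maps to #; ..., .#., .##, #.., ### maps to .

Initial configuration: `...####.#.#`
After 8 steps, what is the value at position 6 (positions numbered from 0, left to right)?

..#...##.#.
.#...#.##.#
#...#.#.##.
#..#.#.#.##
#.#.#.#.#..
##.#.#.#..#
.##.#.#..#.
#.##.#..#.#
position 6 holds .

.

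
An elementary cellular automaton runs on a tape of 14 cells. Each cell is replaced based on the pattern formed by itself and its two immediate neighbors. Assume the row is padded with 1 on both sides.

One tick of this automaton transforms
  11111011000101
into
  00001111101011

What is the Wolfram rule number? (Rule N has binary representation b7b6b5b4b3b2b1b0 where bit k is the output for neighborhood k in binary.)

position 0: 111 → 0  (bit 7 = 0)
position 4: 110 → 1  (bit 6 = 1)
position 5: 101 → 1  (bit 5 = 1)
position 8: 100 → 1  (bit 4 = 1)
position 6: 011 → 1  (bit 3 = 1)
position 11: 010 → 0  (bit 2 = 0)
position 10: 001 → 1  (bit 1 = 1)
position 9: 000 → 0  (bit 0 = 0)
bits b7..b0 = 01111010 = 122

122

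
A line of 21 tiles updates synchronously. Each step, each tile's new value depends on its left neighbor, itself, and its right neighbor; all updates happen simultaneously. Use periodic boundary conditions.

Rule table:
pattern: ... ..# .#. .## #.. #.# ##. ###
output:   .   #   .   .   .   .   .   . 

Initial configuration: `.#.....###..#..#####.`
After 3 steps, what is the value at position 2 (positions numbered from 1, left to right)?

#.....#....#..#......
.....#....#..#......#
....#....#..#......#.
position 2 holds .

.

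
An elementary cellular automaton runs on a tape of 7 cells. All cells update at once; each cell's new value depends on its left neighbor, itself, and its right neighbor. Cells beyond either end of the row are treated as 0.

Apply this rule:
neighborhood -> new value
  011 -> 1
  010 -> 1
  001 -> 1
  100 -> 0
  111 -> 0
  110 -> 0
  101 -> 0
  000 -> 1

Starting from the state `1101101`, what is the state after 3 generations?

1001001
1011011
1010010

1010010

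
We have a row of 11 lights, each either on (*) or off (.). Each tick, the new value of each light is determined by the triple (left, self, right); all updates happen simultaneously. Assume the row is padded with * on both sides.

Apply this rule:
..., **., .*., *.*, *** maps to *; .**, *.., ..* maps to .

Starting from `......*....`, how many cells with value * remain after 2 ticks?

9

tick 1: .****.*.**.
tick 2: *.******.**
count of *: 9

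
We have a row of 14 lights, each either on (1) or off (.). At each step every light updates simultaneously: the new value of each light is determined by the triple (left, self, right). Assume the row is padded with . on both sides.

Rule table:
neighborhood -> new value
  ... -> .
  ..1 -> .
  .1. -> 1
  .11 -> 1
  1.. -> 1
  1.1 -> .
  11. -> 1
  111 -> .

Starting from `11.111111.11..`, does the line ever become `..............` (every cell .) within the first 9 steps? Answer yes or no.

11.1....1.111.
11.11...1.1.11
11.111..1.1.11
11.1.11.1.1.11
11.1.11.1.1.11  (fixed point — unchanged through step 9)
step 9 is 11.1.11.1.1.11, still not uniform .

no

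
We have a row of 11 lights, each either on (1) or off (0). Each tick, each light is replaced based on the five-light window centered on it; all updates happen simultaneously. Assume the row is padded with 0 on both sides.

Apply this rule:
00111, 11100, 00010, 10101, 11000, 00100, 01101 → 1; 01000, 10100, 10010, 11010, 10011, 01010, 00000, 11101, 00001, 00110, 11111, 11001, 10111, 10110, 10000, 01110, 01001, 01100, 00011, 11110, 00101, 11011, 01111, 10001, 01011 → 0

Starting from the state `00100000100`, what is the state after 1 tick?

01100001100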